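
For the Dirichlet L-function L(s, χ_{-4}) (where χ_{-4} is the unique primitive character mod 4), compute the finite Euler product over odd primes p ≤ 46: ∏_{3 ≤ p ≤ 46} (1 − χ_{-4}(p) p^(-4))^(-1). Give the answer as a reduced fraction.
∏ = 86895436242675250318069981336761703653427013/87866829265048200003921257481906011724840960

The odd primes p ≤ 46 are [3, 5, 7, 11, 13, 17, 19, 23, 29, 31, 37, 41, 43]. For each, χ(p) = 1 if p ≡ 1 mod 4, χ(p) = −1 if p ≡ 3 mod 4. Taking (1 − χ(p)/p^4)^(-1) = p^4/(p^4 − χ(p)): (1 − (-1)/3^4)^(-1) · (1 − (1)/5^4)^(-1) · (1 − (-1)/7^4)^(-1) · (1 − (-1)/11^4)^(-1) · (1 − (1)/13^4)^(-1) · (1 − (1)/17^4)^(-1) · (1 − (-1)/19^4)^(-1) · (1 − (-1)/23^4)^(-1) · (1 − (1)/29^4)^(-1) · (1 − (-1)/31^4)^(-1) · (1 − (1)/37^4)^(-1) · (1 − (1)/41^4)^(-1) · (1 − (-1)/43^4)^(-1) = 86895436242675250318069981336761703653427013/87866829265048200003921257481906011724840960.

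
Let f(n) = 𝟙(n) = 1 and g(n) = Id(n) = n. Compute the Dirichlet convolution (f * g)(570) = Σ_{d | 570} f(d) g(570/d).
(𝟙 * Id)(570) = 1440

Divisors of 570: [1, 2, 3, 5, 6, 10, 15, 19, 30, 38, 57, 95, 114, 190, 285, 570]. For each d | 570:
  d = 1: 𝟙(1) · Id(570/1) = 1 · 570 = 570
  d = 2: 𝟙(2) · Id(570/2) = 1 · 285 = 285
  d = 3: 𝟙(3) · Id(570/3) = 1 · 190 = 190
  d = 5: 𝟙(5) · Id(570/5) = 1 · 114 = 114
  d = 6: 𝟙(6) · Id(570/6) = 1 · 95 = 95
  d = 10: 𝟙(10) · Id(570/10) = 1 · 57 = 57
  d = 15: 𝟙(15) · Id(570/15) = 1 · 38 = 38
  d = 19: 𝟙(19) · Id(570/19) = 1 · 30 = 30
  d = 30: 𝟙(30) · Id(570/30) = 1 · 19 = 19
  d = 38: 𝟙(38) · Id(570/38) = 1 · 15 = 15
  d = 57: 𝟙(57) · Id(570/57) = 1 · 10 = 10
  d = 95: 𝟙(95) · Id(570/95) = 1 · 6 = 6
  d = 114: 𝟙(114) · Id(570/114) = 1 · 5 = 5
  d = 190: 𝟙(190) · Id(570/190) = 1 · 3 = 3
  d = 285: 𝟙(285) · Id(570/285) = 1 · 2 = 2
  d = 570: 𝟙(570) · Id(570/570) = 1 · 1 = 1
Summing: (𝟙 * Id)(570) = 570 + 285 + 190 + 114 + 95 + 57 + 38 + 30 + 19 + 15 + 10 + 6 + 5 + 3 + 2 + 1 = 1440.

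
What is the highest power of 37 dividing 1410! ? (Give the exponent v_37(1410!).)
v_37(1410!) = 39

Legendre's formula: v_p(n!) = Σ_{k ≥ 1} ⌊n / p^k⌋. For p = 37, n = 1410, the terms are:
  ⌊1410/37^1⌋ = ⌊1410/37⌋ = 38
  ⌊1410/37^2⌋ = ⌊1410/1369⌋ = 1
(the next term ⌊1410/37^3⌋ = 0, terminating the sum). Summing: v_37(1410!) = 38 + 1 = 39.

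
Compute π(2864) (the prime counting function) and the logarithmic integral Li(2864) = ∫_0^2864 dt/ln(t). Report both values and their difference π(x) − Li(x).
π(2864) = 416;  Li(2864) ≈ 425.72;  π(x) − Li(x) ≈ -9.72.

Direct count of primes ≤ 2864 gives π(2864) = 416. Numerical evaluation of the logarithmic integral gives Li(2864) ≈ 425.72. The difference π(x) − Li(x) ≈ -9.72 is typically negative for small/moderate x (Li(x) overestimates), though Littlewood's theorem shows this sign changes infinitely often.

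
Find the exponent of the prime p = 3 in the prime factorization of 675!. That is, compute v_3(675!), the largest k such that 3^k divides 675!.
v_3(675!) = 335

Legendre's formula: v_p(n!) = Σ_{k ≥ 1} ⌊n / p^k⌋. For p = 3, n = 675, the terms are:
  ⌊675/3^1⌋ = ⌊675/3⌋ = 225
  ⌊675/3^2⌋ = ⌊675/9⌋ = 75
  ⌊675/3^3⌋ = ⌊675/27⌋ = 25
  ⌊675/3^4⌋ = ⌊675/81⌋ = 8
  ⌊675/3^5⌋ = ⌊675/243⌋ = 2
(the next term ⌊675/3^6⌋ = 0, terminating the sum). Summing: v_3(675!) = 225 + 75 + 25 + 8 + 2 = 335.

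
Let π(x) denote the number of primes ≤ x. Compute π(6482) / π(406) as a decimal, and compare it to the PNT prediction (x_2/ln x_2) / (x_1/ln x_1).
π(6482)/π(406) = 841/79 ≈ 10.6456;  PNT prediction ≈ 10.9259.

π(406) = 79 and π(6482) = 841, so π(6482)/π(406) ≈ 10.6456. The PNT-predicted ratio is (6482/ln(6482)) / (406/ln(406)) ≈ 10.9259. The two agree to within a few percent, as expected.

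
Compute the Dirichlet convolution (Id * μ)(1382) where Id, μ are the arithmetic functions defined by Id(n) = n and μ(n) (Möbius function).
(Id * μ)(1382) = 690

Divisors of 1382: [1, 2, 691, 1382]. For each d | 1382:
  d = 1: Id(1) · μ(1382/1) = 1 · 1 = 1
  d = 2: Id(2) · μ(1382/2) = 2 · -1 = -2
  d = 691: Id(691) · μ(1382/691) = 691 · -1 = -691
  d = 1382: Id(1382) · μ(1382/1382) = 1382 · 1 = 1382
Summing: (Id * μ)(1382) = 1 + -2 + -691 + 1382 = 690.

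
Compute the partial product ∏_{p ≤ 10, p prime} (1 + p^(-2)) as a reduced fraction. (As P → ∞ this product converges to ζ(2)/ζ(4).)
∏ = 650/441

The primes p ≤ 10 are [2, 3, 5, 7]. For each, (1 + 1/p^2) = (p^2 + 1)/p^2. Multiplying these fractions over p ∈ [2, 3, 5, 7] gives 650/441. (In the limit P → ∞ this tends to ζ(2)/ζ(4).)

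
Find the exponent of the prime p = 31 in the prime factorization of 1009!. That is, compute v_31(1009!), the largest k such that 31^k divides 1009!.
v_31(1009!) = 33

Legendre's formula: v_p(n!) = Σ_{k ≥ 1} ⌊n / p^k⌋. For p = 31, n = 1009, the terms are:
  ⌊1009/31^1⌋ = ⌊1009/31⌋ = 32
  ⌊1009/31^2⌋ = ⌊1009/961⌋ = 1
(the next term ⌊1009/31^3⌋ = 0, terminating the sum). Summing: v_31(1009!) = 32 + 1 = 33.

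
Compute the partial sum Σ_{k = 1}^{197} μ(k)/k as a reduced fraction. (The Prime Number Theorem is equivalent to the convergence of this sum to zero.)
Σ μ(k)/k = -10619956756869560313065816620548852142822454316540788251493888218559666579195/412585138412243404033282153204433423786722919328407878608465087271542530344602

Values of μ(k) for 1 ≤ k ≤ 197: μ(1) = 1, μ(2) = -1, μ(3) = -1, μ(5) = -1, μ(6) = 1, μ(7) = -1, μ(10) = 1, μ(11) = -1, μ(13) = -1, μ(14) = 1, μ(15) = 1, μ(17) = -1, μ(19) = -1, μ(21) = 1, μ(22) = 1, μ(23) = -1, μ(26) = 1, μ(29) = -1, μ(30) = -1, μ(31) = -1, μ(33) = 1, μ(34) = 1, μ(35) = 1, μ(37) = -1, μ(38) = 1, μ(39) = 1, μ(41) = -1, μ(42) = -1, μ(43) = -1, μ(46) = 1, μ(47) = -1, μ(51) = 1, μ(53) = -1, μ(55) = 1, μ(57) = 1, μ(58) = 1, μ(59) = -1, μ(61) = -1, μ(62) = 1, μ(65) = 1, μ(66) = -1, μ(67) = -1, μ(69) = 1, μ(70) = -1, μ(71) = -1, μ(73) = -1, μ(74) = 1, μ(77) = 1, μ(78) = -1, μ(79) = -1, μ(82) = 1, μ(83) = -1, μ(85) = 1, μ(86) = 1, μ(87) = 1, μ(89) = -1, μ(91) = 1, μ(93) = 1, μ(94) = 1, μ(95) = 1, μ(97) = -1, μ(101) = -1, μ(102) = -1, μ(103) = -1, μ(105) = -1, μ(106) = 1, μ(107) = -1, μ(109) = -1, μ(110) = -1, μ(111) = 1, μ(113) = -1, μ(114) = -1, μ(115) = 1, μ(118) = 1, μ(119) = 1, μ(122) = 1, μ(123) = 1, μ(127) = -1, μ(129) = 1, μ(130) = -1, μ(131) = -1, μ(133) = 1, μ(134) = 1, μ(137) = -1, μ(138) = -1, μ(139) = -1, μ(141) = 1, μ(142) = 1, μ(143) = 1, μ(145) = 1, μ(146) = 1, μ(149) = -1, μ(151) = -1, μ(154) = -1, μ(155) = 1, μ(157) = -1, μ(158) = 1, μ(159) = 1, μ(161) = 1, μ(163) = -1, μ(165) = -1, μ(166) = 1, μ(167) = -1, μ(170) = -1, μ(173) = -1, μ(174) = -1, μ(177) = 1, μ(178) = 1, μ(179) = -1, μ(181) = -1, μ(182) = -1, μ(183) = 1, μ(185) = 1, μ(186) = -1, μ(187) = 1, μ(190) = -1, μ(191) = -1, μ(193) = -1, μ(194) = 1, μ(195) = -1, μ(197) = -1, with μ = 0 on non-squarefree integers. Summing μ(k)/k for k where μ(k) ≠ 0 gives -10619956756869560313065816620548852142822454316540788251493888218559666579195/412585138412243404033282153204433423786722919328407878608465087271542530344602 ≈ -0.0257. (PNT ⟺ this sum → 0 as n → ∞.)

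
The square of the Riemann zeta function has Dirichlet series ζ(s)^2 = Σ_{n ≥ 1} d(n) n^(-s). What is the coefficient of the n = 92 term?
d(92) = 6

ζ(s)^2 = (Σ 1/m^s)(Σ 1/k^s). The coefficient of 1/n^s in the product is the number of ordered pairs (m, k) with mk = n, which equals d(n). For n = 92, divisors are [1, 2, 4, 23, 46, 92], so d(92) = 6.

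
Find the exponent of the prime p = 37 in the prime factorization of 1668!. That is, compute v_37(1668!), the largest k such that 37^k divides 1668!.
v_37(1668!) = 46

Legendre's formula: v_p(n!) = Σ_{k ≥ 1} ⌊n / p^k⌋. For p = 37, n = 1668, the terms are:
  ⌊1668/37^1⌋ = ⌊1668/37⌋ = 45
  ⌊1668/37^2⌋ = ⌊1668/1369⌋ = 1
(the next term ⌊1668/37^3⌋ = 0, terminating the sum). Summing: v_37(1668!) = 45 + 1 = 46.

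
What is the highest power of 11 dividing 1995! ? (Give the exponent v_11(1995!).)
v_11(1995!) = 198

Legendre's formula: v_p(n!) = Σ_{k ≥ 1} ⌊n / p^k⌋. For p = 11, n = 1995, the terms are:
  ⌊1995/11^1⌋ = ⌊1995/11⌋ = 181
  ⌊1995/11^2⌋ = ⌊1995/121⌋ = 16
  ⌊1995/11^3⌋ = ⌊1995/1331⌋ = 1
(the next term ⌊1995/11^4⌋ = 0, terminating the sum). Summing: v_11(1995!) = 181 + 16 + 1 = 198.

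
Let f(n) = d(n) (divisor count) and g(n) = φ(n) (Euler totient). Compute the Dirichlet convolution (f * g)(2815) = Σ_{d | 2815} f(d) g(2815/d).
(d * φ)(2815) = 3384

Divisors of 2815: [1, 5, 563, 2815]. For each d | 2815:
  d = 1: d(1) · φ(2815/1) = 1 · 2248 = 2248
  d = 5: d(5) · φ(2815/5) = 2 · 562 = 1124
  d = 563: d(563) · φ(2815/563) = 2 · 4 = 8
  d = 2815: d(2815) · φ(2815/2815) = 4 · 1 = 4
Summing: (d * φ)(2815) = 2248 + 1124 + 8 + 4 = 3384.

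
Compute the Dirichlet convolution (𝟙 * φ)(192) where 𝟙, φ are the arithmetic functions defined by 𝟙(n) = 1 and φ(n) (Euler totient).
(𝟙 * φ)(192) = 192

Divisors of 192: [1, 2, 3, 4, 6, 8, 12, 16, 24, 32, 48, 64, 96, 192]. For each d | 192:
  d = 1: 𝟙(1) · φ(192/1) = 1 · 64 = 64
  d = 2: 𝟙(2) · φ(192/2) = 1 · 32 = 32
  d = 3: 𝟙(3) · φ(192/3) = 1 · 32 = 32
  d = 4: 𝟙(4) · φ(192/4) = 1 · 16 = 16
  d = 6: 𝟙(6) · φ(192/6) = 1 · 16 = 16
  d = 8: 𝟙(8) · φ(192/8) = 1 · 8 = 8
  d = 12: 𝟙(12) · φ(192/12) = 1 · 8 = 8
  d = 16: 𝟙(16) · φ(192/16) = 1 · 4 = 4
  d = 24: 𝟙(24) · φ(192/24) = 1 · 4 = 4
  d = 32: 𝟙(32) · φ(192/32) = 1 · 2 = 2
  d = 48: 𝟙(48) · φ(192/48) = 1 · 2 = 2
  d = 64: 𝟙(64) · φ(192/64) = 1 · 2 = 2
  d = 96: 𝟙(96) · φ(192/96) = 1 · 1 = 1
  d = 192: 𝟙(192) · φ(192/192) = 1 · 1 = 1
Summing: (𝟙 * φ)(192) = 64 + 32 + 32 + 16 + 16 + 8 + 8 + 4 + 4 + 2 + 2 + 2 + 1 + 1 = 192.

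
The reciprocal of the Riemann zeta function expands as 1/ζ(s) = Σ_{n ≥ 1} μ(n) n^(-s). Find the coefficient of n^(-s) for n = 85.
μ(85) = 1

Factor n = 85 = 5 · 17. μ(n) = 0 if any exponent ≥ 2 (not squarefree); otherwise μ(n) = (−1)^{ω(n)} where ω(n) is the number of distinct prime factors. Applying: μ(85) = 1.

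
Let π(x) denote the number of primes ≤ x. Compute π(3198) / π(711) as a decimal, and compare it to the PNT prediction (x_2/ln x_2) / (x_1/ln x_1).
π(3198)/π(711) = 452/127 ≈ 3.5591;  PNT prediction ≈ 3.6599.

π(711) = 127 and π(3198) = 452, so π(3198)/π(711) ≈ 3.5591. The PNT-predicted ratio is (3198/ln(3198)) / (711/ln(711)) ≈ 3.6599. The two agree to within a few percent, as expected.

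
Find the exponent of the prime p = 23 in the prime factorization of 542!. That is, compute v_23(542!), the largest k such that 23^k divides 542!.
v_23(542!) = 24

Legendre's formula: v_p(n!) = Σ_{k ≥ 1} ⌊n / p^k⌋. For p = 23, n = 542, the terms are:
  ⌊542/23^1⌋ = ⌊542/23⌋ = 23
  ⌊542/23^2⌋ = ⌊542/529⌋ = 1
(the next term ⌊542/23^3⌋ = 0, terminating the sum). Summing: v_23(542!) = 23 + 1 = 24.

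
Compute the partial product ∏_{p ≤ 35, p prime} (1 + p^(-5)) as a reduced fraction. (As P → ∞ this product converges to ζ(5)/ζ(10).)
∏ = 63844361159480726970812326794206836752384/61631932954678205462623400894081119262815

The primes p ≤ 35 are [2, 3, 5, 7, 11, 13, 17, 19, 23, 29, 31]. For each, (1 + 1/p^5) = (p^5 + 1)/p^5. Multiplying these fractions over p ∈ [2, 3, 5, 7, 11, 13, 17, 19, 23, 29, 31] gives 63844361159480726970812326794206836752384/61631932954678205462623400894081119262815. (In the limit P → ∞ this tends to ζ(5)/ζ(10).)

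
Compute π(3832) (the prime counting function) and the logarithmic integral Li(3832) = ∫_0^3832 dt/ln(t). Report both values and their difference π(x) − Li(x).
π(3832) = 531;  Li(3832) ≈ 545.06;  π(x) − Li(x) ≈ -14.06.

Direct count of primes ≤ 3832 gives π(3832) = 531. Numerical evaluation of the logarithmic integral gives Li(3832) ≈ 545.06. The difference π(x) − Li(x) ≈ -14.06 is typically negative for small/moderate x (Li(x) overestimates), though Littlewood's theorem shows this sign changes infinitely often.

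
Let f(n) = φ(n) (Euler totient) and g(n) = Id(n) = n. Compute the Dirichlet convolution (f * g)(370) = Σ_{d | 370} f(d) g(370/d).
(φ * Id)(370) = 1971

Divisors of 370: [1, 2, 5, 10, 37, 74, 185, 370]. For each d | 370:
  d = 1: φ(1) · Id(370/1) = 1 · 370 = 370
  d = 2: φ(2) · Id(370/2) = 1 · 185 = 185
  d = 5: φ(5) · Id(370/5) = 4 · 74 = 296
  d = 10: φ(10) · Id(370/10) = 4 · 37 = 148
  d = 37: φ(37) · Id(370/37) = 36 · 10 = 360
  d = 74: φ(74) · Id(370/74) = 36 · 5 = 180
  d = 185: φ(185) · Id(370/185) = 144 · 2 = 288
  d = 370: φ(370) · Id(370/370) = 144 · 1 = 144
Summing: (φ * Id)(370) = 370 + 185 + 296 + 148 + 360 + 180 + 288 + 144 = 1971.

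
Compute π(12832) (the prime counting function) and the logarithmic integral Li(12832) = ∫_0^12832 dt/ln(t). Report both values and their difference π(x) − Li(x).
π(12832) = 1530;  Li(12832) ≈ 1549.36;  π(x) − Li(x) ≈ -19.36.

Direct count of primes ≤ 12832 gives π(12832) = 1530. Numerical evaluation of the logarithmic integral gives Li(12832) ≈ 1549.36. The difference π(x) − Li(x) ≈ -19.36 is typically negative for small/moderate x (Li(x) overestimates), though Littlewood's theorem shows this sign changes infinitely often.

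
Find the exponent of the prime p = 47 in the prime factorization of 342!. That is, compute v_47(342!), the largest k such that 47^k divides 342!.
v_47(342!) = 7

Legendre's formula: v_p(n!) = Σ_{k ≥ 1} ⌊n / p^k⌋. For p = 47, n = 342, the terms are:
  ⌊342/47^1⌋ = ⌊342/47⌋ = 7
(the next term ⌊342/47^2⌋ = 0, terminating the sum). Summing: v_47(342!) = 7 = 7.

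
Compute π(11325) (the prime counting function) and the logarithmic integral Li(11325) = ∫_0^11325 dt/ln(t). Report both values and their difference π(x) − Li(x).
π(11325) = 1369;  Li(11325) ≈ 1389.01;  π(x) − Li(x) ≈ -20.01.

Direct count of primes ≤ 11325 gives π(11325) = 1369. Numerical evaluation of the logarithmic integral gives Li(11325) ≈ 1389.01. The difference π(x) − Li(x) ≈ -20.01 is typically negative for small/moderate x (Li(x) overestimates), though Littlewood's theorem shows this sign changes infinitely often.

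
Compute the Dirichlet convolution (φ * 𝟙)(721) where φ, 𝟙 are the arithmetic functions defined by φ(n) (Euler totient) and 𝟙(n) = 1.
(φ * 𝟙)(721) = 721

Divisors of 721: [1, 7, 103, 721]. For each d | 721:
  d = 1: φ(1) · 𝟙(721/1) = 1 · 1 = 1
  d = 7: φ(7) · 𝟙(721/7) = 6 · 1 = 6
  d = 103: φ(103) · 𝟙(721/103) = 102 · 1 = 102
  d = 721: φ(721) · 𝟙(721/721) = 612 · 1 = 612
Summing: (φ * 𝟙)(721) = 1 + 6 + 102 + 612 = 721.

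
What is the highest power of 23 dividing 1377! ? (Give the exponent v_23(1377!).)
v_23(1377!) = 61

Legendre's formula: v_p(n!) = Σ_{k ≥ 1} ⌊n / p^k⌋. For p = 23, n = 1377, the terms are:
  ⌊1377/23^1⌋ = ⌊1377/23⌋ = 59
  ⌊1377/23^2⌋ = ⌊1377/529⌋ = 2
(the next term ⌊1377/23^3⌋ = 0, terminating the sum). Summing: v_23(1377!) = 59 + 2 = 61.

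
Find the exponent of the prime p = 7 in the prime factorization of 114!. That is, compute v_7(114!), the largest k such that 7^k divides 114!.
v_7(114!) = 18

Legendre's formula: v_p(n!) = Σ_{k ≥ 1} ⌊n / p^k⌋. For p = 7, n = 114, the terms are:
  ⌊114/7^1⌋ = ⌊114/7⌋ = 16
  ⌊114/7^2⌋ = ⌊114/49⌋ = 2
(the next term ⌊114/7^3⌋ = 0, terminating the sum). Summing: v_7(114!) = 16 + 2 = 18.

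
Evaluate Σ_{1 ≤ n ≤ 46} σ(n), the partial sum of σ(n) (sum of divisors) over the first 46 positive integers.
Σ_{n ≤ 46} σ(n) = 1758

Compute σ(n) for each 1 ≤ n ≤ 46: σ(1) = 1, σ(2) = 3, σ(3) = 4, σ(4) = 7, σ(5) = 6, σ(6) = 12, σ(7) = 8, σ(8) = 15, σ(9) = 13, σ(10) = 18, σ(11) = 12, σ(12) = 28, σ(13) = 14, σ(14) = 24, σ(15) = 24, σ(16) = 31, σ(17) = 18, σ(18) = 39, σ(19) = 20, σ(20) = 42, σ(21) = 32, σ(22) = 36, σ(23) = 24, σ(24) = 60, σ(25) = 31, σ(26) = 42, σ(27) = 40, σ(28) = 56, σ(29) = 30, σ(30) = 72, σ(31) = 32, σ(32) = 63, σ(33) = 48, σ(34) = 54, σ(35) = 48, σ(36) = 91, σ(37) = 38, σ(38) = 60, σ(39) = 56, σ(40) = 90, σ(41) = 42, σ(42) = 96, σ(43) = 44, σ(44) = 84, σ(45) = 78, σ(46) = 72. Summing all 46 values: 1758. (Average order: Σ_{n ≤ x} σ(n) ~ (π²/12) x². For x = 46, (π²/12)·46² ≈ 1740.34.)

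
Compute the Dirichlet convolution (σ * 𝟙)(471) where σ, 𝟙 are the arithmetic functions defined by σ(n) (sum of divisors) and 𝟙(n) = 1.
(σ * 𝟙)(471) = 795

Divisors of 471: [1, 3, 157, 471]. For each d | 471:
  d = 1: σ(1) · 𝟙(471/1) = 1 · 1 = 1
  d = 3: σ(3) · 𝟙(471/3) = 4 · 1 = 4
  d = 157: σ(157) · 𝟙(471/157) = 158 · 1 = 158
  d = 471: σ(471) · 𝟙(471/471) = 632 · 1 = 632
Summing: (σ * 𝟙)(471) = 1 + 4 + 158 + 632 = 795.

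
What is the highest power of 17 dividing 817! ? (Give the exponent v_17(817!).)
v_17(817!) = 50

Legendre's formula: v_p(n!) = Σ_{k ≥ 1} ⌊n / p^k⌋. For p = 17, n = 817, the terms are:
  ⌊817/17^1⌋ = ⌊817/17⌋ = 48
  ⌊817/17^2⌋ = ⌊817/289⌋ = 2
(the next term ⌊817/17^3⌋ = 0, terminating the sum). Summing: v_17(817!) = 48 + 2 = 50.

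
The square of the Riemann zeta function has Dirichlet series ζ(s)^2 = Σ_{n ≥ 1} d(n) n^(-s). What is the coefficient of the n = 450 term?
d(450) = 18

ζ(s)^2 = (Σ 1/m^s)(Σ 1/k^s). The coefficient of 1/n^s in the product is the number of ordered pairs (m, k) with mk = n, which equals d(n). For n = 450, divisors are [1, 2, 3, 5, 6, 9, 10, 15, 18, 25, 30, 45, 50, 75, 90, 150, 225, 450], so d(450) = 18.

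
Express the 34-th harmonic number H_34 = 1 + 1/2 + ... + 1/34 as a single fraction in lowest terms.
H_34 = 54062195834749/13127595717600

Direct summation: H_34 = 1 + 1/2 + ... + 1/34. The least common denominator is lcm(1, ..., 34) = 144403552893600; over this denominator the numerator is 144403552893600 + 72201776446800 + 48134517631200 + 36100888223400 + 28880710578720 + 24067258815600 + 20629078984800 + 18050444111700 + 16044839210400 + 14440355289360 + 13127595717600 + 12033629407800 + 11107965607200 + 10314539492400 + 9626903526240 + 9025222055850 + 8494326640800 + 8022419605200 + 7600186994400 + 7220177644680 + 6876359661600 + 6563797858800 + 6278415343200 + 6016814703900 + 5776142115744 + 5553982803600 + 5348279736800 + 5157269746200 + 4979432858400 + 4813451763120 + 4658179125600 + 4512611027925 + 4375865239200 + 4247163320400 = 594684154182239, so H_34 = 594684154182239/144403552893600; reducing by gcd(594684154182239, 144403552893600) = 11 gives 54062195834749/13127595717600 ≈ 4.11821. (The PNT-adjacent estimate ln(34) + γ ≈ 4.10358 matches within O(1/n).)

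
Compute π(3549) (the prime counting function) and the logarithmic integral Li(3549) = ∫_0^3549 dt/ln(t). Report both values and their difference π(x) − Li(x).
π(3549) = 497;  Li(3549) ≈ 510.60;  π(x) − Li(x) ≈ -13.60.

Direct count of primes ≤ 3549 gives π(3549) = 497. Numerical evaluation of the logarithmic integral gives Li(3549) ≈ 510.60. The difference π(x) − Li(x) ≈ -13.60 is typically negative for small/moderate x (Li(x) overestimates), though Littlewood's theorem shows this sign changes infinitely often.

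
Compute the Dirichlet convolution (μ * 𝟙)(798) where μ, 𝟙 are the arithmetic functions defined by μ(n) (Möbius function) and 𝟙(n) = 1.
(μ * 𝟙)(798) = 0

Divisors of 798: [1, 2, 3, 6, 7, 14, 19, 21, 38, 42, 57, 114, 133, 266, 399, 798]. For each d | 798:
  d = 1: μ(1) · 𝟙(798/1) = 1 · 1 = 1
  d = 2: μ(2) · 𝟙(798/2) = -1 · 1 = -1
  d = 3: μ(3) · 𝟙(798/3) = -1 · 1 = -1
  d = 6: μ(6) · 𝟙(798/6) = 1 · 1 = 1
  d = 7: μ(7) · 𝟙(798/7) = -1 · 1 = -1
  d = 14: μ(14) · 𝟙(798/14) = 1 · 1 = 1
  d = 19: μ(19) · 𝟙(798/19) = -1 · 1 = -1
  d = 21: μ(21) · 𝟙(798/21) = 1 · 1 = 1
  d = 38: μ(38) · 𝟙(798/38) = 1 · 1 = 1
  d = 42: μ(42) · 𝟙(798/42) = -1 · 1 = -1
  d = 57: μ(57) · 𝟙(798/57) = 1 · 1 = 1
  d = 114: μ(114) · 𝟙(798/114) = -1 · 1 = -1
  d = 133: μ(133) · 𝟙(798/133) = 1 · 1 = 1
  d = 266: μ(266) · 𝟙(798/266) = -1 · 1 = -1
  d = 399: μ(399) · 𝟙(798/399) = -1 · 1 = -1
  d = 798: μ(798) · 𝟙(798/798) = 1 · 1 = 1
Summing: (μ * 𝟙)(798) = 1 + -1 + -1 + 1 + -1 + 1 + -1 + 1 + 1 + -1 + 1 + -1 + 1 + -1 + -1 + 1 = 0.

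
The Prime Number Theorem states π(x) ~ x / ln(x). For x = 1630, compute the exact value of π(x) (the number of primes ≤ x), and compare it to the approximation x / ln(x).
π(1630) = 258;  x/ln(x) ≈ 220.38;  relative error ≈ 14.58%.

Directly count primes up to 1630: π(1630) = 258. The PNT approximation gives 1630/ln(1630) ≈ 1630/7.39634 ≈ 220.38. Relative error (π(x) − x/ln(x)) / π(x) ≈ 14.58%; the approximation is known to undercount slightly (Li(x) is a better estimate).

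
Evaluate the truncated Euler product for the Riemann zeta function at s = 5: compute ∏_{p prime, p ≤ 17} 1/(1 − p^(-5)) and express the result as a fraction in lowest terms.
∏ = 3618351187072042546125/3489494469487104326464

The primes p ≤ 17 are [2, 3, 5, 7, 11, 13, 17]. For each prime, (1 − 1/p^5)^(-1) = p^5 / (p^5 − 1). The product is (1 − 1/2^5)^(-1), (1 − 1/3^5)^(-1), (1 − 1/5^5)^(-1), (1 − 1/7^5)^(-1), (1 − 1/11^5)^(-1), (1 − 1/13^5)^(-1), (1 − 1/17^5)^(-1) = ∏ p^5 / (p^5 − 1) = 3618351187072042546125/3489494469487104326464.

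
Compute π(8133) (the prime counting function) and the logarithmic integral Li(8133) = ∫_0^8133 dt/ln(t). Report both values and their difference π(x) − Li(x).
π(8133) = 1022;  Li(8133) ≈ 1041.20;  π(x) − Li(x) ≈ -19.20.

Direct count of primes ≤ 8133 gives π(8133) = 1022. Numerical evaluation of the logarithmic integral gives Li(8133) ≈ 1041.20. The difference π(x) − Li(x) ≈ -19.20 is typically negative for small/moderate x (Li(x) overestimates), though Littlewood's theorem shows this sign changes infinitely often.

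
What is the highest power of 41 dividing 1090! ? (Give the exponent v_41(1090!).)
v_41(1090!) = 26

Legendre's formula: v_p(n!) = Σ_{k ≥ 1} ⌊n / p^k⌋. For p = 41, n = 1090, the terms are:
  ⌊1090/41^1⌋ = ⌊1090/41⌋ = 26
(the next term ⌊1090/41^2⌋ = 0, terminating the sum). Summing: v_41(1090!) = 26 = 26.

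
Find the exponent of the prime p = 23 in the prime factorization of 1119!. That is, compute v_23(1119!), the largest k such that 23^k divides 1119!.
v_23(1119!) = 50

Legendre's formula: v_p(n!) = Σ_{k ≥ 1} ⌊n / p^k⌋. For p = 23, n = 1119, the terms are:
  ⌊1119/23^1⌋ = ⌊1119/23⌋ = 48
  ⌊1119/23^2⌋ = ⌊1119/529⌋ = 2
(the next term ⌊1119/23^3⌋ = 0, terminating the sum). Summing: v_23(1119!) = 48 + 2 = 50.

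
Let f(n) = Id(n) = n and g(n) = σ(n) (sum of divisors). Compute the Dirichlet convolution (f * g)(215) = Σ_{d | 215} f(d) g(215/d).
(Id * σ)(215) = 957

Divisors of 215: [1, 5, 43, 215]. For each d | 215:
  d = 1: Id(1) · σ(215/1) = 1 · 264 = 264
  d = 5: Id(5) · σ(215/5) = 5 · 44 = 220
  d = 43: Id(43) · σ(215/43) = 43 · 6 = 258
  d = 215: Id(215) · σ(215/215) = 215 · 1 = 215
Summing: (Id * σ)(215) = 264 + 220 + 258 + 215 = 957.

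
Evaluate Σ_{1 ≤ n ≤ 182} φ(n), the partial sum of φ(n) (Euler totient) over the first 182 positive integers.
Σ_{n ≤ 182} φ(n) = 10132

Compute φ(n) for each 1 ≤ n ≤ 182: φ(1) = 1, φ(2) = 1, φ(3) = 2, φ(4) = 2, φ(5) = 4, φ(6) = 2, φ(7) = 6, φ(8) = 4, φ(9) = 6, φ(10) = 4, φ(11) = 10, φ(12) = 4, φ(13) = 12, φ(14) = 6, φ(15) = 8, φ(16) = 8, φ(17) = 16, φ(18) = 6, φ(19) = 18, φ(20) = 8, φ(21) = 12, φ(22) = 10, φ(23) = 22, φ(24) = 8, φ(25) = 20, φ(26) = 12, φ(27) = 18, φ(28) = 12, φ(29) = 28, φ(30) = 8, φ(31) = 30, φ(32) = 16, φ(33) = 20, φ(34) = 16, φ(35) = 24, φ(36) = 12, φ(37) = 36, φ(38) = 18, φ(39) = 24, φ(40) = 16, φ(41) = 40, φ(42) = 12, φ(43) = 42, φ(44) = 20, φ(45) = 24, φ(46) = 22, φ(47) = 46, φ(48) = 16, φ(49) = 42, φ(50) = 20, φ(51) = 32, φ(52) = 24, φ(53) = 52, φ(54) = 18, φ(55) = 40, φ(56) = 24, φ(57) = 36, φ(58) = 28, φ(59) = 58, φ(60) = 16, φ(61) = 60, φ(62) = 30, φ(63) = 36, φ(64) = 32, φ(65) = 48, φ(66) = 20, φ(67) = 66, φ(68) = 32, φ(69) = 44, φ(70) = 24, φ(71) = 70, φ(72) = 24, φ(73) = 72, φ(74) = 36, φ(75) = 40, φ(76) = 36, φ(77) = 60, φ(78) = 24, φ(79) = 78, φ(80) = 32, φ(81) = 54, φ(82) = 40, φ(83) = 82, φ(84) = 24, φ(85) = 64, φ(86) = 42, φ(87) = 56, φ(88) = 40, φ(89) = 88, φ(90) = 24, φ(91) = 72, φ(92) = 44, φ(93) = 60, φ(94) = 46, φ(95) = 72, φ(96) = 32, φ(97) = 96, φ(98) = 42, φ(99) = 60, φ(100) = 40, φ(101) = 100, φ(102) = 32, φ(103) = 102, φ(104) = 48, φ(105) = 48, φ(106) = 52, φ(107) = 106, φ(108) = 36, φ(109) = 108, φ(110) = 40, φ(111) = 72, φ(112) = 48, φ(113) = 112, φ(114) = 36, φ(115) = 88, φ(116) = 56, φ(117) = 72, φ(118) = 58, φ(119) = 96, φ(120) = 32, φ(121) = 110, φ(122) = 60, φ(123) = 80, φ(124) = 60, φ(125) = 100, φ(126) = 36, φ(127) = 126, φ(128) = 64, φ(129) = 84, φ(130) = 48, φ(131) = 130, φ(132) = 40, φ(133) = 108, φ(134) = 66, φ(135) = 72, φ(136) = 64, φ(137) = 136, φ(138) = 44, φ(139) = 138, φ(140) = 48, φ(141) = 92, φ(142) = 70, φ(143) = 120, φ(144) = 48, φ(145) = 112, φ(146) = 72, φ(147) = 84, φ(148) = 72, φ(149) = 148, φ(150) = 40, φ(151) = 150, φ(152) = 72, φ(153) = 96, φ(154) = 60, φ(155) = 120, φ(156) = 48, φ(157) = 156, φ(158) = 78, φ(159) = 104, φ(160) = 64, φ(161) = 132, φ(162) = 54, φ(163) = 162, φ(164) = 80, φ(165) = 80, φ(166) = 82, φ(167) = 166, φ(168) = 48, φ(169) = 156, φ(170) = 64, φ(171) = 108, φ(172) = 84, φ(173) = 172, φ(174) = 56, φ(175) = 120, φ(176) = 80, φ(177) = 116, φ(178) = 88, φ(179) = 178, φ(180) = 48, φ(181) = 180, φ(182) = 72. Summing all 182 values: 10132. (Average order: Σ_{n ≤ x} φ(n) ~ (3/π²) x². For x = 182, (3/π²)·182² ≈ 10068.49.)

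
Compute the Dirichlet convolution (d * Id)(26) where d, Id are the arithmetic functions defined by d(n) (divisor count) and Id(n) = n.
(d * Id)(26) = 60

Divisors of 26: [1, 2, 13, 26]. For each d | 26:
  d = 1: d(1) · Id(26/1) = 1 · 26 = 26
  d = 2: d(2) · Id(26/2) = 2 · 13 = 26
  d = 13: d(13) · Id(26/13) = 2 · 2 = 4
  d = 26: d(26) · Id(26/26) = 4 · 1 = 4
Summing: (d * Id)(26) = 26 + 26 + 4 + 4 = 60.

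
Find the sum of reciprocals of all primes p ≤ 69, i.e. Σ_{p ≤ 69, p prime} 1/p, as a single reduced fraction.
Σ 1/p = 13585328068403621603022853/7858321551080267055879090

π(69) = 19, so the primes ≤ 69 are [2, 3, 5, 7, 11, 13, 17, 19, 23, 29, 31, 37, 41, 43, 47, 53, 59, 61, 67]. Summing 1/p over these primes: 13585328068403621603022853/7858321551080267055879090 ≈ 1.7288. Mertens estimate ln ln(69) + 0.2615 ≈ 1.7047.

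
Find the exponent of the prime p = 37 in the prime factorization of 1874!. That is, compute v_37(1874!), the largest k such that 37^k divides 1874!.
v_37(1874!) = 51

Legendre's formula: v_p(n!) = Σ_{k ≥ 1} ⌊n / p^k⌋. For p = 37, n = 1874, the terms are:
  ⌊1874/37^1⌋ = ⌊1874/37⌋ = 50
  ⌊1874/37^2⌋ = ⌊1874/1369⌋ = 1
(the next term ⌊1874/37^3⌋ = 0, terminating the sum). Summing: v_37(1874!) = 50 + 1 = 51.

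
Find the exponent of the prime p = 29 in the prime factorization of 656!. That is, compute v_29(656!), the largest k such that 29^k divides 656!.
v_29(656!) = 22

Legendre's formula: v_p(n!) = Σ_{k ≥ 1} ⌊n / p^k⌋. For p = 29, n = 656, the terms are:
  ⌊656/29^1⌋ = ⌊656/29⌋ = 22
(the next term ⌊656/29^2⌋ = 0, terminating the sum). Summing: v_29(656!) = 22 = 22.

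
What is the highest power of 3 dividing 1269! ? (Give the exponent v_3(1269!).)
v_3(1269!) = 632

Legendre's formula: v_p(n!) = Σ_{k ≥ 1} ⌊n / p^k⌋. For p = 3, n = 1269, the terms are:
  ⌊1269/3^1⌋ = ⌊1269/3⌋ = 423
  ⌊1269/3^2⌋ = ⌊1269/9⌋ = 141
  ⌊1269/3^3⌋ = ⌊1269/27⌋ = 47
  ⌊1269/3^4⌋ = ⌊1269/81⌋ = 15
  ⌊1269/3^5⌋ = ⌊1269/243⌋ = 5
  ⌊1269/3^6⌋ = ⌊1269/729⌋ = 1
(the next term ⌊1269/3^7⌋ = 0, terminating the sum). Summing: v_3(1269!) = 423 + 141 + 47 + 15 + 5 + 1 = 632.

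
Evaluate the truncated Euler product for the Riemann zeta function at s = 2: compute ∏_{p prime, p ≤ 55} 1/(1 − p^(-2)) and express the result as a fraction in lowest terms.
∏ = 35034630647548196605993834769/21373637931227167970033664000

The primes p ≤ 55 are [2, 3, 5, 7, 11, 13, 17, 19, 23, 29, 31, 37, 41, 43, 47, 53]. For each prime, (1 − 1/p^2)^(-1) = p^2 / (p^2 − 1). The product is (1 − 1/2^2)^(-1), (1 − 1/3^2)^(-1), (1 − 1/5^2)^(-1), (1 − 1/7^2)^(-1), (1 − 1/11^2)^(-1), (1 − 1/13^2)^(-1), (1 − 1/17^2)^(-1), (1 − 1/19^2)^(-1), (1 − 1/23^2)^(-1), (1 − 1/29^2)^(-1), (1 − 1/31^2)^(-1), (1 − 1/37^2)^(-1), (1 − 1/41^2)^(-1), (1 − 1/43^2)^(-1), (1 − 1/47^2)^(-1), (1 − 1/53^2)^(-1) = ∏ p^2 / (p^2 − 1) = 35034630647548196605993834769/21373637931227167970033664000.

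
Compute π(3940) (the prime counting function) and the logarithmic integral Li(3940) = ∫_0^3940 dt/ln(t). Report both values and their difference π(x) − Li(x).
π(3940) = 546;  Li(3940) ≈ 558.12;  π(x) − Li(x) ≈ -12.12.

Direct count of primes ≤ 3940 gives π(3940) = 546. Numerical evaluation of the logarithmic integral gives Li(3940) ≈ 558.12. The difference π(x) − Li(x) ≈ -12.12 is typically negative for small/moderate x (Li(x) overestimates), though Littlewood's theorem shows this sign changes infinitely often.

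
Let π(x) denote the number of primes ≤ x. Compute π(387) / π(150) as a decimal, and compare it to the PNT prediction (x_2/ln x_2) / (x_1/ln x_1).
π(387)/π(150) = 76/35 ≈ 2.1714;  PNT prediction ≈ 2.1696.

π(150) = 35 and π(387) = 76, so π(387)/π(150) ≈ 2.1714. The PNT-predicted ratio is (387/ln(387)) / (150/ln(150)) ≈ 2.1696. The two agree to within a few percent, as expected.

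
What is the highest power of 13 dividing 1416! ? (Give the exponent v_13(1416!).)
v_13(1416!) = 116

Legendre's formula: v_p(n!) = Σ_{k ≥ 1} ⌊n / p^k⌋. For p = 13, n = 1416, the terms are:
  ⌊1416/13^1⌋ = ⌊1416/13⌋ = 108
  ⌊1416/13^2⌋ = ⌊1416/169⌋ = 8
(the next term ⌊1416/13^3⌋ = 0, terminating the sum). Summing: v_13(1416!) = 108 + 8 = 116.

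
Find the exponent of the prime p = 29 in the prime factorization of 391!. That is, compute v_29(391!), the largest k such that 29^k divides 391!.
v_29(391!) = 13

Legendre's formula: v_p(n!) = Σ_{k ≥ 1} ⌊n / p^k⌋. For p = 29, n = 391, the terms are:
  ⌊391/29^1⌋ = ⌊391/29⌋ = 13
(the next term ⌊391/29^2⌋ = 0, terminating the sum). Summing: v_29(391!) = 13 = 13.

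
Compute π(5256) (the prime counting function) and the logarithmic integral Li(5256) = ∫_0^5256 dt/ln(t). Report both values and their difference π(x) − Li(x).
π(5256) = 697;  Li(5256) ≈ 714.25;  π(x) − Li(x) ≈ -17.25.

Direct count of primes ≤ 5256 gives π(5256) = 697. Numerical evaluation of the logarithmic integral gives Li(5256) ≈ 714.25. The difference π(x) − Li(x) ≈ -17.25 is typically negative for small/moderate x (Li(x) overestimates), though Littlewood's theorem shows this sign changes infinitely often.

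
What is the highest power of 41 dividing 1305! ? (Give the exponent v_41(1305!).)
v_41(1305!) = 31

Legendre's formula: v_p(n!) = Σ_{k ≥ 1} ⌊n / p^k⌋. For p = 41, n = 1305, the terms are:
  ⌊1305/41^1⌋ = ⌊1305/41⌋ = 31
(the next term ⌊1305/41^2⌋ = 0, terminating the sum). Summing: v_41(1305!) = 31 = 31.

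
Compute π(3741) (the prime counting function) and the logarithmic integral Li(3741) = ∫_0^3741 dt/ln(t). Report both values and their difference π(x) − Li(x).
π(3741) = 522;  Li(3741) ≈ 534.01;  π(x) − Li(x) ≈ -12.01.

Direct count of primes ≤ 3741 gives π(3741) = 522. Numerical evaluation of the logarithmic integral gives Li(3741) ≈ 534.01. The difference π(x) − Li(x) ≈ -12.01 is typically negative for small/moderate x (Li(x) overestimates), though Littlewood's theorem shows this sign changes infinitely often.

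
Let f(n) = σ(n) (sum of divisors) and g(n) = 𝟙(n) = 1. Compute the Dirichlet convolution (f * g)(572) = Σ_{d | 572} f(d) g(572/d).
(σ * 𝟙)(572) = 2145

Divisors of 572: [1, 2, 4, 11, 13, 22, 26, 44, 52, 143, 286, 572]. For each d | 572:
  d = 1: σ(1) · 𝟙(572/1) = 1 · 1 = 1
  d = 2: σ(2) · 𝟙(572/2) = 3 · 1 = 3
  d = 4: σ(4) · 𝟙(572/4) = 7 · 1 = 7
  d = 11: σ(11) · 𝟙(572/11) = 12 · 1 = 12
  d = 13: σ(13) · 𝟙(572/13) = 14 · 1 = 14
  d = 22: σ(22) · 𝟙(572/22) = 36 · 1 = 36
  d = 26: σ(26) · 𝟙(572/26) = 42 · 1 = 42
  d = 44: σ(44) · 𝟙(572/44) = 84 · 1 = 84
  d = 52: σ(52) · 𝟙(572/52) = 98 · 1 = 98
  d = 143: σ(143) · 𝟙(572/143) = 168 · 1 = 168
  d = 286: σ(286) · 𝟙(572/286) = 504 · 1 = 504
  d = 572: σ(572) · 𝟙(572/572) = 1176 · 1 = 1176
Summing: (σ * 𝟙)(572) = 1 + 3 + 7 + 12 + 14 + 36 + 42 + 84 + 98 + 168 + 504 + 1176 = 2145.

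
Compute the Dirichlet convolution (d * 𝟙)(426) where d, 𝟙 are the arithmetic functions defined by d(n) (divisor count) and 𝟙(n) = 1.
(d * 𝟙)(426) = 27

Divisors of 426: [1, 2, 3, 6, 71, 142, 213, 426]. For each d | 426:
  d = 1: d(1) · 𝟙(426/1) = 1 · 1 = 1
  d = 2: d(2) · 𝟙(426/2) = 2 · 1 = 2
  d = 3: d(3) · 𝟙(426/3) = 2 · 1 = 2
  d = 6: d(6) · 𝟙(426/6) = 4 · 1 = 4
  d = 71: d(71) · 𝟙(426/71) = 2 · 1 = 2
  d = 142: d(142) · 𝟙(426/142) = 4 · 1 = 4
  d = 213: d(213) · 𝟙(426/213) = 4 · 1 = 4
  d = 426: d(426) · 𝟙(426/426) = 8 · 1 = 8
Summing: (d * 𝟙)(426) = 1 + 2 + 2 + 4 + 2 + 4 + 4 + 8 = 27.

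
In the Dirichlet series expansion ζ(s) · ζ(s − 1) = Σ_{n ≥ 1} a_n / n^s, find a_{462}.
σ(462) = 1152

In the product (Σ m^0/m^s)(Σ k / k^s) = Σ (Σ_{d | n} d) / n^s, the coefficient of 1/n^s is σ(n) = Σ_{d | n} d. For n = 462, divisors are [1, 2, 3, 6, 7, 11, 14, 21, 22, 33, 42, 66, 77, 154, 231, 462]; summing: σ(462) = 1152.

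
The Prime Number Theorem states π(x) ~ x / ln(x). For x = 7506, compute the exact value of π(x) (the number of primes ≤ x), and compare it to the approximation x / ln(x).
π(7506) = 950;  x/ln(x) ≈ 841.15;  relative error ≈ 11.46%.

Directly count primes up to 7506: π(7506) = 950. The PNT approximation gives 7506/ln(7506) ≈ 7506/8.92346 ≈ 841.15. Relative error (π(x) − x/ln(x)) / π(x) ≈ 11.46%; the approximation is known to undercount slightly (Li(x) is a better estimate).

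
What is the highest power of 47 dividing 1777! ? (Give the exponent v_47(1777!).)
v_47(1777!) = 37

Legendre's formula: v_p(n!) = Σ_{k ≥ 1} ⌊n / p^k⌋. For p = 47, n = 1777, the terms are:
  ⌊1777/47^1⌋ = ⌊1777/47⌋ = 37
(the next term ⌊1777/47^2⌋ = 0, terminating the sum). Summing: v_47(1777!) = 37 = 37.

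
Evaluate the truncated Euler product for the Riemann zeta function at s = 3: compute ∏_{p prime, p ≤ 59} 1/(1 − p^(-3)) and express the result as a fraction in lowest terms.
∏ = 115000146464778681614198126342037237932886401/95672294696528702067767313816624165235458048

The primes p ≤ 59 are [2, 3, 5, 7, 11, 13, 17, 19, 23, 29, 31, 37, 41, 43, 47, 53, 59]. For each prime, (1 − 1/p^3)^(-1) = p^3 / (p^3 − 1). The product is (1 − 1/2^3)^(-1), (1 − 1/3^3)^(-1), (1 − 1/5^3)^(-1), (1 − 1/7^3)^(-1), (1 − 1/11^3)^(-1), (1 − 1/13^3)^(-1), (1 − 1/17^3)^(-1), (1 − 1/19^3)^(-1), (1 − 1/23^3)^(-1), (1 − 1/29^3)^(-1), (1 − 1/31^3)^(-1), (1 − 1/37^3)^(-1), (1 − 1/41^3)^(-1), (1 − 1/43^3)^(-1), (1 − 1/47^3)^(-1), (1 − 1/53^3)^(-1), (1 − 1/59^3)^(-1) = ∏ p^3 / (p^3 − 1) = 115000146464778681614198126342037237932886401/95672294696528702067767313816624165235458048.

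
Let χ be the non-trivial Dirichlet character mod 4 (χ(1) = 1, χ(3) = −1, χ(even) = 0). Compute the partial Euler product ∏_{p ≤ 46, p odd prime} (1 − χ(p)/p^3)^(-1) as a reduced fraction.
∏ = 53382899586415799670070183783895/55093305095879233542015487574016

The odd primes p ≤ 46 are [3, 5, 7, 11, 13, 17, 19, 23, 29, 31, 37, 41, 43]. For each, χ(p) = 1 if p ≡ 1 mod 4, χ(p) = −1 if p ≡ 3 mod 4. Taking (1 − χ(p)/p^3)^(-1) = p^3/(p^3 − χ(p)): (1 − (-1)/3^3)^(-1) · (1 − (1)/5^3)^(-1) · (1 − (-1)/7^3)^(-1) · (1 − (-1)/11^3)^(-1) · (1 − (1)/13^3)^(-1) · (1 − (1)/17^3)^(-1) · (1 − (-1)/19^3)^(-1) · (1 − (-1)/23^3)^(-1) · (1 − (1)/29^3)^(-1) · (1 − (-1)/31^3)^(-1) · (1 − (1)/37^3)^(-1) · (1 − (1)/41^3)^(-1) · (1 − (-1)/43^3)^(-1) = 53382899586415799670070183783895/55093305095879233542015487574016.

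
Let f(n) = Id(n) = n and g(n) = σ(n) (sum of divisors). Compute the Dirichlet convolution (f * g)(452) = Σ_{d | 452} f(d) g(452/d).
(Id * σ)(452) = 3859

Divisors of 452: [1, 2, 4, 113, 226, 452]. For each d | 452:
  d = 1: Id(1) · σ(452/1) = 1 · 798 = 798
  d = 2: Id(2) · σ(452/2) = 2 · 342 = 684
  d = 4: Id(4) · σ(452/4) = 4 · 114 = 456
  d = 113: Id(113) · σ(452/113) = 113 · 7 = 791
  d = 226: Id(226) · σ(452/226) = 226 · 3 = 678
  d = 452: Id(452) · σ(452/452) = 452 · 1 = 452
Summing: (Id * σ)(452) = 798 + 684 + 456 + 791 + 678 + 452 = 3859.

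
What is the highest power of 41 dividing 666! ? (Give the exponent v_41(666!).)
v_41(666!) = 16

Legendre's formula: v_p(n!) = Σ_{k ≥ 1} ⌊n / p^k⌋. For p = 41, n = 666, the terms are:
  ⌊666/41^1⌋ = ⌊666/41⌋ = 16
(the next term ⌊666/41^2⌋ = 0, terminating the sum). Summing: v_41(666!) = 16 = 16.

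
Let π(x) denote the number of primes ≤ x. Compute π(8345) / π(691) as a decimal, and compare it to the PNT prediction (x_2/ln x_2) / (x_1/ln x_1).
π(8345)/π(691) = 1045/125 ≈ 8.3600;  PNT prediction ≈ 8.7447.

π(691) = 125 and π(8345) = 1045, so π(8345)/π(691) ≈ 8.3600. The PNT-predicted ratio is (8345/ln(8345)) / (691/ln(691)) ≈ 8.7447. The two agree to within a few percent, as expected.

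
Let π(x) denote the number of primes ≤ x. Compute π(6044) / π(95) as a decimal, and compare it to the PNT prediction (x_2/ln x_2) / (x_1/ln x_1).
π(6044)/π(95) = 788/24 ≈ 32.8333;  PNT prediction ≈ 33.2753.

π(95) = 24 and π(6044) = 788, so π(6044)/π(95) ≈ 32.8333. The PNT-predicted ratio is (6044/ln(6044)) / (95/ln(95)) ≈ 33.2753. The two agree to within a few percent, as expected.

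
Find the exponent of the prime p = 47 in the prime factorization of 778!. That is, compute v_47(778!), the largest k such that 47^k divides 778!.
v_47(778!) = 16

Legendre's formula: v_p(n!) = Σ_{k ≥ 1} ⌊n / p^k⌋. For p = 47, n = 778, the terms are:
  ⌊778/47^1⌋ = ⌊778/47⌋ = 16
(the next term ⌊778/47^2⌋ = 0, terminating the sum). Summing: v_47(778!) = 16 = 16.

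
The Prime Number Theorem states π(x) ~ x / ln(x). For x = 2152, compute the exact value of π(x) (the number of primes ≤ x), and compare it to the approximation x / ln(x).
π(2152) = 324;  x/ln(x) ≈ 280.42;  relative error ≈ 13.45%.

Directly count primes up to 2152: π(2152) = 324. The PNT approximation gives 2152/ln(2152) ≈ 2152/7.67415 ≈ 280.42. Relative error (π(x) − x/ln(x)) / π(x) ≈ 13.45%; the approximation is known to undercount slightly (Li(x) is a better estimate).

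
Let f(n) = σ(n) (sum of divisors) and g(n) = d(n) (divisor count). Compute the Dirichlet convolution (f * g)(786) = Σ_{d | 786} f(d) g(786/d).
(σ * d)(786) = 4020

Divisors of 786: [1, 2, 3, 6, 131, 262, 393, 786]. For each d | 786:
  d = 1: σ(1) · d(786/1) = 1 · 8 = 8
  d = 2: σ(2) · d(786/2) = 3 · 4 = 12
  d = 3: σ(3) · d(786/3) = 4 · 4 = 16
  d = 6: σ(6) · d(786/6) = 12 · 2 = 24
  d = 131: σ(131) · d(786/131) = 132 · 4 = 528
  d = 262: σ(262) · d(786/262) = 396 · 2 = 792
  d = 393: σ(393) · d(786/393) = 528 · 2 = 1056
  d = 786: σ(786) · d(786/786) = 1584 · 1 = 1584
Summing: (σ * d)(786) = 8 + 12 + 16 + 24 + 528 + 792 + 1056 + 1584 = 4020.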